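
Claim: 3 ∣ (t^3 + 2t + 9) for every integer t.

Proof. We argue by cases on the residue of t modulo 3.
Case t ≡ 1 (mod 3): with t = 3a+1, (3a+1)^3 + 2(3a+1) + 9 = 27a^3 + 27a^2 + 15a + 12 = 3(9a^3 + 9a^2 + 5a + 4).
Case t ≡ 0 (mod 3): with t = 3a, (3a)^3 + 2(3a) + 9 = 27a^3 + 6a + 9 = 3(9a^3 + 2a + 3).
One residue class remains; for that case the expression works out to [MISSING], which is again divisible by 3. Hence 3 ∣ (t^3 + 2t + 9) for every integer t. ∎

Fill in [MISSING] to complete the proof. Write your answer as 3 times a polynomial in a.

3(9a^3 + 18a^2 + 14a + 7)

The residues treated are {1, 0}, so the missing case is t ≡ 2 (mod 3); write t = 3a+2.
Then (3a+2)^3 + 2(3a+2) + 9 = 27a^3 + 54a^2 + 42a + 21 = 3(9a^3 + 18a^2 + 14a + 7).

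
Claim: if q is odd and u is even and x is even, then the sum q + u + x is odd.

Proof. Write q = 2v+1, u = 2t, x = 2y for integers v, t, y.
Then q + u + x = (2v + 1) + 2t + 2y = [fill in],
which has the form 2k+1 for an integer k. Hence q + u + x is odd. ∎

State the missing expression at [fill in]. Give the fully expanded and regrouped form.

2(t + v + y) + 1

Expanding: (2v + 1) + 2t + 2y = 2t + 2v + 2y + 1.
Every term except the constant is even, so this is 2(t + v + y) + 1,
and t + v + y ∈ ℤ gives the required form.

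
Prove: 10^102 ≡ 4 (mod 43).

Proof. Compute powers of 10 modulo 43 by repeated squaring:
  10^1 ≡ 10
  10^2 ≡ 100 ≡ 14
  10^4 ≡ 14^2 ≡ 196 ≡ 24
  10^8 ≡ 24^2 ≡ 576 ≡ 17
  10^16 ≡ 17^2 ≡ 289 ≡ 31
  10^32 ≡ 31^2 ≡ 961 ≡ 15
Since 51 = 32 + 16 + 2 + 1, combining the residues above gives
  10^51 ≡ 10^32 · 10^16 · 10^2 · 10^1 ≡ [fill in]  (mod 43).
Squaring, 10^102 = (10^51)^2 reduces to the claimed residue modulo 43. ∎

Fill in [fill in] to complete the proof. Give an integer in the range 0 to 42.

41

Multiply the listed residues: 15 · 31 · 14 · 10 = 465 → 6510 → 65100.
Reducing modulo 43: 65100 = 1513·43 + 41, so 10^51 ≡ 41.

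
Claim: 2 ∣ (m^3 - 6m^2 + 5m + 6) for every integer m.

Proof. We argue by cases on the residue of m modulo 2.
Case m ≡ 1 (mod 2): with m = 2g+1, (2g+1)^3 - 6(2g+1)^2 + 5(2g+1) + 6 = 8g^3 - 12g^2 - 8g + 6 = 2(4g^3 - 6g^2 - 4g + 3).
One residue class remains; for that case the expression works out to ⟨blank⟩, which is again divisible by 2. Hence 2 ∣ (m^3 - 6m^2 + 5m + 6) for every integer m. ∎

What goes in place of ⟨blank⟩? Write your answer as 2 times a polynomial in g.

2(4g^3 - 12g^2 + 5g + 3)

The residues treated are {1}, so the missing case is m ≡ 0 (mod 2); write m = 2g.
Then (2g)^3 - 6(2g)^2 + 5(2g) + 6 = 8g^3 - 24g^2 + 10g + 6 = 2(4g^3 - 12g^2 + 5g + 3).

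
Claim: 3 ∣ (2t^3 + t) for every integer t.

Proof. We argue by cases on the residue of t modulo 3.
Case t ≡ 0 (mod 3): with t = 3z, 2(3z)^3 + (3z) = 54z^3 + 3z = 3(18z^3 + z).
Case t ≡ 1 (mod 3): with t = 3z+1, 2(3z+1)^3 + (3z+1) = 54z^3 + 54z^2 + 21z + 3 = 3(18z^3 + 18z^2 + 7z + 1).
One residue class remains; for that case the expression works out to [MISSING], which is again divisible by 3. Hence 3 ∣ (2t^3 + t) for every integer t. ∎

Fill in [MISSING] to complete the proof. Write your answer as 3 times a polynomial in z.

The residues treated are {0, 1}, so the missing case is t ≡ 2 (mod 3); write t = 3z+2.
Then 2(3z+2)^3 + (3z+2) = 54z^3 + 108z^2 + 75z + 18 = 3(18z^3 + 36z^2 + 25z + 6).

3(18z^3 + 36z^2 + 25z + 6)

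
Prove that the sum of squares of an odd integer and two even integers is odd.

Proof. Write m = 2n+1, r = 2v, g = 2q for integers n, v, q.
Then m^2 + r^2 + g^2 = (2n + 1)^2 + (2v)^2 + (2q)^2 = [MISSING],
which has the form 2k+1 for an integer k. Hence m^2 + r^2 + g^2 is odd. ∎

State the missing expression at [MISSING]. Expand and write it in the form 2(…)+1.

2(2n^2 + 2n + 2q^2 + 2v^2) + 1

(2n + 1)^2 + (2v)^2 + (2q)^2 = 4n^2 + 4n + 4q^2 + 4v^2 + 1
= 2(2n^2 + 2n + 2q^2 + 2v^2) + 1.
Since 2n^2 + 2n + 2q^2 + 2v^2 is an integer, the sum of squares is of the form 2k+1 for an integer k.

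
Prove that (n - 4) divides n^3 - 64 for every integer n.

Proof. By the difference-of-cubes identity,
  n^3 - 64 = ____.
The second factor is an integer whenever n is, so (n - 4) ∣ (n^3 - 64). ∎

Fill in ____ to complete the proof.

(n - 4)(n^2 + 4n + 16)

a^3 - b^3 = (a - b)(a^2 + ab + b^2). With a = n, b = 4:
n^3 - 64 = (n - 4)(n^2 + 4n + 16).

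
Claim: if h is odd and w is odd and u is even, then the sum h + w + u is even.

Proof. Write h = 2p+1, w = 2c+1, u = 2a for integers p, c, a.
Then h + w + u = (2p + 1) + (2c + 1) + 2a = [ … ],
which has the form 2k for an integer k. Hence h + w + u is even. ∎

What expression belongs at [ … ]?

(2p + 1) + (2c + 1) + 2a = 2a + 2c + 2p + 2
= 2(a + c + p + 1).
Since a + c + p + 1 is an integer, the sum is of the form 2k for an integer k.

2(a + c + p + 1)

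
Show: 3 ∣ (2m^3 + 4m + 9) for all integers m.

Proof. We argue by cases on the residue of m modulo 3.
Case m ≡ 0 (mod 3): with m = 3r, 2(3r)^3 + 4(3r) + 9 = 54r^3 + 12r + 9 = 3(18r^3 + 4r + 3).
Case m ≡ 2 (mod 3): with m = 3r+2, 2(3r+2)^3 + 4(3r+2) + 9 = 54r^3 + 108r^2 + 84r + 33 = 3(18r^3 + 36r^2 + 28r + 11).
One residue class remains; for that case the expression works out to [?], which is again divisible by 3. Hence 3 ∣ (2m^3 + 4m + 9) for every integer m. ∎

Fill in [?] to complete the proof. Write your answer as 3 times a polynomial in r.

Only m ≡ 1 (mod 3) is unaccounted for. Put m = 3r+1:
2(3r+1)^3 + 4(3r+1) + 9 expands to 54r^3 + 54r^2 + 30r + 15,
and factoring out 3 leaves 3(18r^3 + 18r^2 + 10r + 5).

3(18r^3 + 18r^2 + 10r + 5)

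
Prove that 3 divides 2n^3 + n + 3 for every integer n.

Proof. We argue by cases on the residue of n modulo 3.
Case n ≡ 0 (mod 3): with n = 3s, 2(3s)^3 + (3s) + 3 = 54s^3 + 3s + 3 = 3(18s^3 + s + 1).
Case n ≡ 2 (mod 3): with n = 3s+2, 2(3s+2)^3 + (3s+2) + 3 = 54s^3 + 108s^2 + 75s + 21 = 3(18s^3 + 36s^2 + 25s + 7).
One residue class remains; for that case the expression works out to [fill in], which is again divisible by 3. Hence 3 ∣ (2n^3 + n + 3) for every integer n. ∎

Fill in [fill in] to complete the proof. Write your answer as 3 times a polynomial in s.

The residues treated are {0, 2}, so the missing case is n ≡ 1 (mod 3); write n = 3s+1.
Then 2(3s+1)^3 + (3s+1) + 3 = 54s^3 + 54s^2 + 21s + 6 = 3(18s^3 + 18s^2 + 7s + 2).

3(18s^3 + 18s^2 + 7s + 2)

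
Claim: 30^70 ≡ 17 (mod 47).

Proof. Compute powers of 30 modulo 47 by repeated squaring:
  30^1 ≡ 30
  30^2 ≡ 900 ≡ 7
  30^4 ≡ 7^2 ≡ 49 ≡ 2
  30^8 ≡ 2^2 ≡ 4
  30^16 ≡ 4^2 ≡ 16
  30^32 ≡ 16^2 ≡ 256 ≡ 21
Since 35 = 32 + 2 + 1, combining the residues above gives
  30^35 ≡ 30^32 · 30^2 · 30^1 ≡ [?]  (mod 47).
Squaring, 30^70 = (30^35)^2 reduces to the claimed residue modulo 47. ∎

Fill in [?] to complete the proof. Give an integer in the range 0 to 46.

Multiply the listed residues: 21 · 7 · 30 = 147 → 4410.
Reducing modulo 47: 4410 = 93·47 + 39, so 30^35 ≡ 39.

39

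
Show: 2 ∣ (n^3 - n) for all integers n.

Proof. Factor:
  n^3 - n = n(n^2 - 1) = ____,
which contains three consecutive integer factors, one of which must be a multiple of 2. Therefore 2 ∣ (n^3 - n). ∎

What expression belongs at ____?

n(n^2 - 1) = n(n - 1)(n + 1) = (n - 1)n(n + 1).
These three factors are consecutive integers, so their product is divisible by 2.

(n - 1)n(n + 1)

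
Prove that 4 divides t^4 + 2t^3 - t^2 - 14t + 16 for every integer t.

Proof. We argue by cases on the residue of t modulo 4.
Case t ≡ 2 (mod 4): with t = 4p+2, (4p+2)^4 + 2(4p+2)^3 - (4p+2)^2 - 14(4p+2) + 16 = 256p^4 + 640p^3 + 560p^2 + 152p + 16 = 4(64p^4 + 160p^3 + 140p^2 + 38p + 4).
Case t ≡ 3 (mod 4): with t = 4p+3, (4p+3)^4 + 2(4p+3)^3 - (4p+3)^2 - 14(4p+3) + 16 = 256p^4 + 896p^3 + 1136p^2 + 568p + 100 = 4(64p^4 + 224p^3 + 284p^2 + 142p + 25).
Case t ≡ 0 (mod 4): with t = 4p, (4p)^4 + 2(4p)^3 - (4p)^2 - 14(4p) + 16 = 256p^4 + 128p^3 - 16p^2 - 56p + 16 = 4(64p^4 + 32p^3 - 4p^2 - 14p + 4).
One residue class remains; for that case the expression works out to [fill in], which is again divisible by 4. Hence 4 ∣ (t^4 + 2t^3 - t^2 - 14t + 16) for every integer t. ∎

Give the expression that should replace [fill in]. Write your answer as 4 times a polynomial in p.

The residues treated are {2, 3, 0}, so the missing case is t ≡ 1 (mod 4); write t = 4p+1.
Then (4p+1)^4 + 2(4p+1)^3 - (4p+1)^2 - 14(4p+1) + 16 = 256p^4 + 384p^3 + 176p^2 - 24p + 4 = 4(64p^4 + 96p^3 + 44p^2 - 6p + 1).

4(64p^4 + 96p^3 + 44p^2 - 6p + 1)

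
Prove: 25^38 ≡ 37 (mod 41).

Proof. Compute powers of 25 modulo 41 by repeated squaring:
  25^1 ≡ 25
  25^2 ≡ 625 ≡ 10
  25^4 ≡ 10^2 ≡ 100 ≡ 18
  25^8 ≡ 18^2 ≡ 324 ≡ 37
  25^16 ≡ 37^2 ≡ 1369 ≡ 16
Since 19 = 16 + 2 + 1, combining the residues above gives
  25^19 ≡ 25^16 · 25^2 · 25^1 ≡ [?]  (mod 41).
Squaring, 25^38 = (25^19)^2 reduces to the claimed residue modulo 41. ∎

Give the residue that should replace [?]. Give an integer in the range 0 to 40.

23

25^16 · 25^2 · 25^1 ≡ 16 · 10 · 25 = 4000.
4000 mod 41 = 23, so 25^19 ≡ 23 (mod 41).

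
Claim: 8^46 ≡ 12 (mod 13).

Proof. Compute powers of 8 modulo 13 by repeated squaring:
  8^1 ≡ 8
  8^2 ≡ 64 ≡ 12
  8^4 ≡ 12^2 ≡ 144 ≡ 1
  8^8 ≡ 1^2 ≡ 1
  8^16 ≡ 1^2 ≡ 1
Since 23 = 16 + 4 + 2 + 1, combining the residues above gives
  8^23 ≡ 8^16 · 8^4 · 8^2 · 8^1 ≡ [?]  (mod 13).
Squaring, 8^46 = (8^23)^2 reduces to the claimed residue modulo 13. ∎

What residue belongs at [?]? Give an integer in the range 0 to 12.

8^16 · 8^4 · 8^2 · 8^1 ≡ 1 · 1 · 12 · 8 = 96.
96 mod 13 = 5, so 8^23 ≡ 5 (mod 13).

5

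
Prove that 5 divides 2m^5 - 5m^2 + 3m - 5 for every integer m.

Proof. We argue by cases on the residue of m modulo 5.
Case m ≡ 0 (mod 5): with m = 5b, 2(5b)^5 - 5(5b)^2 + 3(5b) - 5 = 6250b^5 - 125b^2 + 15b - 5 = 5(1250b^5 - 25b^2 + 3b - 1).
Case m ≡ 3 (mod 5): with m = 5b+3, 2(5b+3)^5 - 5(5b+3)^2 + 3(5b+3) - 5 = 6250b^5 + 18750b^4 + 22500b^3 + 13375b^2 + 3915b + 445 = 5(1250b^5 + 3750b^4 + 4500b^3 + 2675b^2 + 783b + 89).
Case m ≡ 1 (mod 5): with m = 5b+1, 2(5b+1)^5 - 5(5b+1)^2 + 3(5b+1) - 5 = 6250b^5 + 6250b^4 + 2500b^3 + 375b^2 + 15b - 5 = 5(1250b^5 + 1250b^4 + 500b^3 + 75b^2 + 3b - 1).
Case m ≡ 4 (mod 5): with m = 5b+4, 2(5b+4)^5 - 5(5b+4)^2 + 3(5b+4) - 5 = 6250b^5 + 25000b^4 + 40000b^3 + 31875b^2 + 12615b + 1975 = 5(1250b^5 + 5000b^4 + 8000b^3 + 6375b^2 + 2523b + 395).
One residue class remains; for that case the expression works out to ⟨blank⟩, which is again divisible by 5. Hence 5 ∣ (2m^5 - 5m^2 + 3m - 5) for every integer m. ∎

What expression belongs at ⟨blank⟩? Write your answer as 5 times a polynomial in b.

The residues treated are {0, 3, 1, 4}, so the missing case is m ≡ 2 (mod 5); write m = 5b+2.
Then 2(5b+2)^5 - 5(5b+2)^2 + 3(5b+2) - 5 = 6250b^5 + 12500b^4 + 10000b^3 + 3875b^2 + 715b + 45 = 5(1250b^5 + 2500b^4 + 2000b^3 + 775b^2 + 143b + 9).

5(1250b^5 + 2500b^4 + 2000b^3 + 775b^2 + 143b + 9)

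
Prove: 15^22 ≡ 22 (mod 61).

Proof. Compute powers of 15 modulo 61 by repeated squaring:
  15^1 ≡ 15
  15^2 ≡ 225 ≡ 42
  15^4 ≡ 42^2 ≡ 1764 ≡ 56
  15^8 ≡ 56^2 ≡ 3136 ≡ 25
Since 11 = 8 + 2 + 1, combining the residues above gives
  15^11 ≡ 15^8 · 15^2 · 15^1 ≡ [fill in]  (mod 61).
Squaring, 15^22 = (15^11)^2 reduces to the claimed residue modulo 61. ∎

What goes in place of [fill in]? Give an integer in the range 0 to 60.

12

15^8 · 15^2 · 15^1 ≡ 25 · 42 · 15 = 15750.
15750 mod 61 = 12, so 15^11 ≡ 12 (mod 61).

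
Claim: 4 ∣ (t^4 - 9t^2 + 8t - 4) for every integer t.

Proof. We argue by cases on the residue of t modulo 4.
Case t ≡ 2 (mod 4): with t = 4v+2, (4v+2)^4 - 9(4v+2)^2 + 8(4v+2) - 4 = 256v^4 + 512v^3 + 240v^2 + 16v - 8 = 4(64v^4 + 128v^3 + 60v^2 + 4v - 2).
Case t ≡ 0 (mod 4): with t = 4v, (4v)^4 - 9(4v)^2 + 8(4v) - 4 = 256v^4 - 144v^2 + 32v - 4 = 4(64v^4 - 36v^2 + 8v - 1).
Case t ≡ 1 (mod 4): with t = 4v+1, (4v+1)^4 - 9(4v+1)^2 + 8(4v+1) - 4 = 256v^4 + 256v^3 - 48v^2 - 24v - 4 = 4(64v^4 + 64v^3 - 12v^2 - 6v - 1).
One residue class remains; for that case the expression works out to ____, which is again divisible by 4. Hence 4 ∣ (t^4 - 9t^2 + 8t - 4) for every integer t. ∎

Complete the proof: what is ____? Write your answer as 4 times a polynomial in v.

The residues treated are {2, 0, 1}, so the missing case is t ≡ 3 (mod 4); write t = 4v+3.
Then (4v+3)^4 - 9(4v+3)^2 + 8(4v+3) - 4 = 256v^4 + 768v^3 + 720v^2 + 248v + 20 = 4(64v^4 + 192v^3 + 180v^2 + 62v + 5).

4(64v^4 + 192v^3 + 180v^2 + 62v + 5)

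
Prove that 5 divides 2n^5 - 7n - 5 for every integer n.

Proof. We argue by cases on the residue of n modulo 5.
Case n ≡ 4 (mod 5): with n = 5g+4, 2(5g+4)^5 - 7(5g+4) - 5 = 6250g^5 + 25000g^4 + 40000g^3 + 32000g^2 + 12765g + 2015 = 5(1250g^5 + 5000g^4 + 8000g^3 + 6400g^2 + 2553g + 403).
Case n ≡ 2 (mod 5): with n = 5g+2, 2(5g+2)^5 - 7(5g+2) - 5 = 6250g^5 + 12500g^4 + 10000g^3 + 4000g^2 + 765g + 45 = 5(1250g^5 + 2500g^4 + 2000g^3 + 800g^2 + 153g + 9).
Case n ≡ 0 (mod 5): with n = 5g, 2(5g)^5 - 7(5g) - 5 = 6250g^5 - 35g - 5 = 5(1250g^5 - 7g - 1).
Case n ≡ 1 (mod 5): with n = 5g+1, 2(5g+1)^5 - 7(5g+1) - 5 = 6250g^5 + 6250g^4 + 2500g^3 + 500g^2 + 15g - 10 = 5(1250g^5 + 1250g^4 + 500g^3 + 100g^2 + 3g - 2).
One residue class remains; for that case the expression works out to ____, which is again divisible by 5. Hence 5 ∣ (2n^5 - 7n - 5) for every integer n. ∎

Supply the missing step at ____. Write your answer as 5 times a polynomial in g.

Only n ≡ 3 (mod 5) is unaccounted for. Put n = 5g+3:
2(5g+3)^5 - 7(5g+3) - 5 expands to 6250g^5 + 18750g^4 + 22500g^3 + 13500g^2 + 4015g + 460,
and factoring out 5 leaves 5(1250g^5 + 3750g^4 + 4500g^3 + 2700g^2 + 803g + 92).

5(1250g^5 + 3750g^4 + 4500g^3 + 2700g^2 + 803g + 92)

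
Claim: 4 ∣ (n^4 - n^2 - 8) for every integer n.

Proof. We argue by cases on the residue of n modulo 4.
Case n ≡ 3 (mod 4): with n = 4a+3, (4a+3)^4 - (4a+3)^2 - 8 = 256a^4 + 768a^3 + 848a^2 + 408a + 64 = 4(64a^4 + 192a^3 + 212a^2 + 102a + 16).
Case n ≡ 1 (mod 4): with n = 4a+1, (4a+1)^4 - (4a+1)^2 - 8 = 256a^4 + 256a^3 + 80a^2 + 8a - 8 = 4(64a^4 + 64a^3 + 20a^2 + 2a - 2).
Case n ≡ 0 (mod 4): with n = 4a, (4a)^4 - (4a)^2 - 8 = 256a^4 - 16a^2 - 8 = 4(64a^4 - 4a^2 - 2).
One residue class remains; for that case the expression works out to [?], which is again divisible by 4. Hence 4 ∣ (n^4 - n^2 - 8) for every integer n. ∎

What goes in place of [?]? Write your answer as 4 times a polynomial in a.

4(64a^4 + 128a^3 + 92a^2 + 28a + 1)

Only n ≡ 2 (mod 4) is unaccounted for. Put n = 4a+2:
(4a+2)^4 - (4a+2)^2 - 8 expands to 256a^4 + 512a^3 + 368a^2 + 112a + 4,
and factoring out 4 leaves 4(64a^4 + 128a^3 + 92a^2 + 28a + 1).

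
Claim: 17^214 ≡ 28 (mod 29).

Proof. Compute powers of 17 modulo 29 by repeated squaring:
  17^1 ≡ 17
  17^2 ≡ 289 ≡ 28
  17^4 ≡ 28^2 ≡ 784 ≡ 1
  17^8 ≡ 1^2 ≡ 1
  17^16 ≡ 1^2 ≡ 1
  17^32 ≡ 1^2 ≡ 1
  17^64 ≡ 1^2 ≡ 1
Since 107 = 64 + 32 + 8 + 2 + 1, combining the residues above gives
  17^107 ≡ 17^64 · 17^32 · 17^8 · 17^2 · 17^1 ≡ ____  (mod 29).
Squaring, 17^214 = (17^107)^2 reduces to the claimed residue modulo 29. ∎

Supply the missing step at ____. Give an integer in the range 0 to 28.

Multiply the listed residues: 1 · 1 · 1 · 28 · 17 = 1 → 1 → 28 → 476.
Reducing modulo 29: 476 = 16·29 + 12, so 17^107 ≡ 12.

12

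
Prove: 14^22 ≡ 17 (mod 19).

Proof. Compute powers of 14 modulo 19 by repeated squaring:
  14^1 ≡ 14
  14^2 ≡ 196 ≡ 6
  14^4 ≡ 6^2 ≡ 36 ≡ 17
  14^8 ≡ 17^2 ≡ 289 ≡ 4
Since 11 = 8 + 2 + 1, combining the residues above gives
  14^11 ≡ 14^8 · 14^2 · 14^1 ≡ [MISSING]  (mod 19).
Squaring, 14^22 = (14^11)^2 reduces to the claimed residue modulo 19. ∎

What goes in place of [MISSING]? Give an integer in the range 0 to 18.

14^8 · 14^2 · 14^1 ≡ 4 · 6 · 14 = 336.
336 mod 19 = 13, so 14^11 ≡ 13 (mod 19).

13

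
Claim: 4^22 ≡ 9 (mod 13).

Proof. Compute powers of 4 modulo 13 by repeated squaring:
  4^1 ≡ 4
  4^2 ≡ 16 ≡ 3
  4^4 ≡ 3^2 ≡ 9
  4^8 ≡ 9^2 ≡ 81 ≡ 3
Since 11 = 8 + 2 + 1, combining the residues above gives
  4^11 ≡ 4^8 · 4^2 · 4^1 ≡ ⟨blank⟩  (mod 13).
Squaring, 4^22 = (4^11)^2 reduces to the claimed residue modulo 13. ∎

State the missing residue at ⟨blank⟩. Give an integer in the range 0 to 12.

10

Multiply the listed residues: 3 · 3 · 4 = 9 → 36.
Reducing modulo 13: 36 = 2·13 + 10, so 4^11 ≡ 10.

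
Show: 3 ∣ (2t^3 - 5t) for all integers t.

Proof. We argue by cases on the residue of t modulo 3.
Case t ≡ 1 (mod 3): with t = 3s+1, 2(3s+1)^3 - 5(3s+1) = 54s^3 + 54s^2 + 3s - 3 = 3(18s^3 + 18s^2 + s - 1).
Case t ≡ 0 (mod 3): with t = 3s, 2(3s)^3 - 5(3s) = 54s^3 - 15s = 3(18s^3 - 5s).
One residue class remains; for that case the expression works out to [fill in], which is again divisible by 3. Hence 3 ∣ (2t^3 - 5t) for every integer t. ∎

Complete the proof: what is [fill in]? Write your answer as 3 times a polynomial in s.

3(18s^3 + 36s^2 + 19s + 2)

The residues treated are {1, 0}, so the missing case is t ≡ 2 (mod 3); write t = 3s+2.
Then 2(3s+2)^3 - 5(3s+2) = 54s^3 + 108s^2 + 57s + 6 = 3(18s^3 + 36s^2 + 19s + 2).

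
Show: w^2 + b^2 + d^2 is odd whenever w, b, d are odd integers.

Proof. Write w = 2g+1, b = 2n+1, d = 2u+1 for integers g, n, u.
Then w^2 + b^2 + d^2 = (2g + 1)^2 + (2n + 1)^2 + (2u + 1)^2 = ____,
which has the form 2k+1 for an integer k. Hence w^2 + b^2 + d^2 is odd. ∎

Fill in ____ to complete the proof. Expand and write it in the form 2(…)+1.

2(2g^2 + 2g + 2n^2 + 2n + 2u^2 + 2u + 1) + 1

(2g + 1)^2 + (2n + 1)^2 + (2u + 1)^2 = 4g^2 + 4g + 4n^2 + 4n + 4u^2 + 4u + 3
= 2(2g^2 + 2g + 2n^2 + 2n + 2u^2 + 2u + 1) + 1.
Since 2g^2 + 2g + 2n^2 + 2n + 2u^2 + 2u + 1 is an integer, the sum of squares is of the form 2k+1 for an integer k.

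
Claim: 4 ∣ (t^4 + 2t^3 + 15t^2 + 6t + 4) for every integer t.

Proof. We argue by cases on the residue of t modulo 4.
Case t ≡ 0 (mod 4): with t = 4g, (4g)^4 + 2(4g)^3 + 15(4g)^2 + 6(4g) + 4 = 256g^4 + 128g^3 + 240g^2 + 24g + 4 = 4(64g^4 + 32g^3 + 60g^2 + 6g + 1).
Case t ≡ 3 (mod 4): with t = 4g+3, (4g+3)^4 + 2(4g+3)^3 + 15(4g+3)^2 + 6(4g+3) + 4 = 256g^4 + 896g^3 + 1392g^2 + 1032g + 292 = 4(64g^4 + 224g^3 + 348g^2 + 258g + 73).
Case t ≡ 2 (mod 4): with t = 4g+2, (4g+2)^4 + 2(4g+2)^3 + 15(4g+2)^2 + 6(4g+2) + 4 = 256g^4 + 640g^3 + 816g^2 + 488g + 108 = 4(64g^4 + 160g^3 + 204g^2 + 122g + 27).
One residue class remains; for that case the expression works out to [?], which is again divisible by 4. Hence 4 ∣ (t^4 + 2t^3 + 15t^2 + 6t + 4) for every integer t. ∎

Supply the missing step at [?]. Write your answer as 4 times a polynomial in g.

4(64g^4 + 96g^3 + 108g^2 + 46g + 7)

Only t ≡ 1 (mod 4) is unaccounted for. Put t = 4g+1:
(4g+1)^4 + 2(4g+1)^3 + 15(4g+1)^2 + 6(4g+1) + 4 expands to 256g^4 + 384g^3 + 432g^2 + 184g + 28,
and factoring out 4 leaves 4(64g^4 + 96g^3 + 108g^2 + 46g + 7).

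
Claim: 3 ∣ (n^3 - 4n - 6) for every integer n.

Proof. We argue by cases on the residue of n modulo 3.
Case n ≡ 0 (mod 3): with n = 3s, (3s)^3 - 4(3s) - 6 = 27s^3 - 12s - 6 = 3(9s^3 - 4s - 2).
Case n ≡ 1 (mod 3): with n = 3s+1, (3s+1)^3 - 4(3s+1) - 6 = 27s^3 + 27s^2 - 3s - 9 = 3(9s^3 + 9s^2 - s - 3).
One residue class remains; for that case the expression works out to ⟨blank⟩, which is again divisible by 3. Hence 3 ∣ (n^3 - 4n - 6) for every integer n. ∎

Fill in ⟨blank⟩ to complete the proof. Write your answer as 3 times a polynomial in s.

3(9s^3 + 18s^2 + 8s - 2)

The residues treated are {0, 1}, so the missing case is n ≡ 2 (mod 3); write n = 3s+2.
Then (3s+2)^3 - 4(3s+2) - 6 = 27s^3 + 54s^2 + 24s - 6 = 3(9s^3 + 18s^2 + 8s - 2).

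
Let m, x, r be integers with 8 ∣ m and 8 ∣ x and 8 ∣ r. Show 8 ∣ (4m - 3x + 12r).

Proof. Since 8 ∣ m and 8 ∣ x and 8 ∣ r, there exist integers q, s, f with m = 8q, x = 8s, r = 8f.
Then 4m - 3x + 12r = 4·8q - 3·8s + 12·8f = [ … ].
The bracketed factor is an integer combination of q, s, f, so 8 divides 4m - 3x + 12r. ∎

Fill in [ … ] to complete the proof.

8(12f + 4q - 3s)

Each term has a factor of 8: 4·8q - 3·8s + 12·8f = 8·(12f + 4q - 3s).
Since 12f + 4q - 3s is an integer, 8 ∣ (4m - 3x + 12r).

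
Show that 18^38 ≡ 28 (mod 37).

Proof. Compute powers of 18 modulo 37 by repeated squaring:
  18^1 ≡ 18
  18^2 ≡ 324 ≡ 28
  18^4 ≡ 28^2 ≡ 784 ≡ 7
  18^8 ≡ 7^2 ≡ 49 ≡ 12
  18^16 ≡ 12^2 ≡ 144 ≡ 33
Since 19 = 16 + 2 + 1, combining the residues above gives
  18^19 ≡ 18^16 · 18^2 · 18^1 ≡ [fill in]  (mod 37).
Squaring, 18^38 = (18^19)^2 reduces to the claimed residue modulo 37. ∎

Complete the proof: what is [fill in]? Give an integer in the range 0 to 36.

19

18^16 · 18^2 · 18^1 ≡ 33 · 28 · 18 = 16632.
16632 mod 37 = 19, so 18^19 ≡ 19 (mod 37).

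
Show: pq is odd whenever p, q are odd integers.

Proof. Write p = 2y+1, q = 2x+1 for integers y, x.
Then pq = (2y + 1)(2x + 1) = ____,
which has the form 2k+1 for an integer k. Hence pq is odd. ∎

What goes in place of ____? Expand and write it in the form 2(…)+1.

(2y + 1)(2x + 1) = 4xy + 2x + 2y + 1
= 2(2xy + x + y) + 1.
Since 2xy + x + y is an integer, the product is of the form 2k+1 for an integer k.

2(2xy + x + y) + 1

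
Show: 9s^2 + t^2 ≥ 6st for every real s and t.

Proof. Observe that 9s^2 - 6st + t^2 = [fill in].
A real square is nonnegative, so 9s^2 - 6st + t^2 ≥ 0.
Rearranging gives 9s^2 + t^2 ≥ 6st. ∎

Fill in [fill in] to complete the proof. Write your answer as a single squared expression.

9s^2 - 6st + t^2 is a perfect-square trinomial: the outer terms are (3s)^2 and (t)^2, and the cross term is -2·3s·t.
So 9s^2 - 6st + t^2 = (3s - t)^2 ≥ 0.

(3s - t)^2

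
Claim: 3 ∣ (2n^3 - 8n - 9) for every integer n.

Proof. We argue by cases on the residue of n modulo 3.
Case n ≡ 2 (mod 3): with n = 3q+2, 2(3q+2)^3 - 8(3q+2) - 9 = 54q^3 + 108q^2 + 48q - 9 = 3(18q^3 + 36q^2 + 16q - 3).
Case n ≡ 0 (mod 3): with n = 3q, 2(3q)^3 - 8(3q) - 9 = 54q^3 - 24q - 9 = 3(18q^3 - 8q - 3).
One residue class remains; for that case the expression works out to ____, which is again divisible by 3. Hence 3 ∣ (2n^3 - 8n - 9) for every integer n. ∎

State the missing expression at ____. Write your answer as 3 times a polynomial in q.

The residues treated are {2, 0}, so the missing case is n ≡ 1 (mod 3); write n = 3q+1.
Then 2(3q+1)^3 - 8(3q+1) - 9 = 54q^3 + 54q^2 - 6q - 15 = 3(18q^3 + 18q^2 - 2q - 5).

3(18q^3 + 18q^2 - 2q - 5)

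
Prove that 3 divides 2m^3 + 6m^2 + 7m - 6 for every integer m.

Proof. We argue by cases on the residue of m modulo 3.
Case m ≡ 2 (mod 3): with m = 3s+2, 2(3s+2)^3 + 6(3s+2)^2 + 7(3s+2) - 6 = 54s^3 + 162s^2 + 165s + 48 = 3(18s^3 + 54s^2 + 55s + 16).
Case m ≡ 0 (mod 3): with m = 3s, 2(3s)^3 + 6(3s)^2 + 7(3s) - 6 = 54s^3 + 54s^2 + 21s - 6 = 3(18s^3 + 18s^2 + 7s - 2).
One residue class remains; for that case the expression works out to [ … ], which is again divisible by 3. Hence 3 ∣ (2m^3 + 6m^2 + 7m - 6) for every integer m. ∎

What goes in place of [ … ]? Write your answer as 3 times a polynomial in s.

3(18s^3 + 36s^2 + 25s + 3)

The residues treated are {2, 0}, so the missing case is m ≡ 1 (mod 3); write m = 3s+1.
Then 2(3s+1)^3 + 6(3s+1)^2 + 7(3s+1) - 6 = 54s^3 + 108s^2 + 75s + 9 = 3(18s^3 + 36s^2 + 25s + 3).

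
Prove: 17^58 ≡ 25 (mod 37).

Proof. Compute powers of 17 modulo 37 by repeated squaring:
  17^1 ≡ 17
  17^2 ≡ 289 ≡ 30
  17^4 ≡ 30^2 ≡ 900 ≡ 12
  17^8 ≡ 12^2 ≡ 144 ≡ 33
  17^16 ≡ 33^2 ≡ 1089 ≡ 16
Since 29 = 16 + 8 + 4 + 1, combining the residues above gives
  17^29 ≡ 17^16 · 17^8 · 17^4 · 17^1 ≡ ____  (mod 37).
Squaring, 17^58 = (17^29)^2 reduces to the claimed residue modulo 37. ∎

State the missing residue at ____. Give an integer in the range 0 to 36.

5

17^16 · 17^8 · 17^4 · 17^1 ≡ 16 · 33 · 12 · 17 = 107712.
107712 mod 37 = 5, so 17^29 ≡ 5 (mod 37).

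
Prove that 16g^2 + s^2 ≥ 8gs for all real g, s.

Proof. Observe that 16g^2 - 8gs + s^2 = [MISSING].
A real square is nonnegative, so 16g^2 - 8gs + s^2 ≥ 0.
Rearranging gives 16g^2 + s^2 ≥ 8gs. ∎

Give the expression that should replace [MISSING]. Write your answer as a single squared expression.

16g^2 - 8gs + s^2 is a perfect-square trinomial: the outer terms are (4g)^2 and (s)^2, and the cross term is -2·4g·s.
So 16g^2 - 8gs + s^2 = (4g - s)^2 ≥ 0.

(4g - s)^2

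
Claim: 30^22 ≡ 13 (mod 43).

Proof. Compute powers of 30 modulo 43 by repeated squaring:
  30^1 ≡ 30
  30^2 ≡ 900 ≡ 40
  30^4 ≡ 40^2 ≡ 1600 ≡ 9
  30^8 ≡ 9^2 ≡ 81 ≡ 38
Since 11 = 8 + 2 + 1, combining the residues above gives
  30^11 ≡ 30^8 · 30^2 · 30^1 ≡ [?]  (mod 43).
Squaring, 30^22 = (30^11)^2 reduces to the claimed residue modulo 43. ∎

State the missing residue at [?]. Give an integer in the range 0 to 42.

Multiply the listed residues: 38 · 40 · 30 = 1520 → 45600.
Reducing modulo 43: 45600 = 1060·43 + 20, so 30^11 ≡ 20.

20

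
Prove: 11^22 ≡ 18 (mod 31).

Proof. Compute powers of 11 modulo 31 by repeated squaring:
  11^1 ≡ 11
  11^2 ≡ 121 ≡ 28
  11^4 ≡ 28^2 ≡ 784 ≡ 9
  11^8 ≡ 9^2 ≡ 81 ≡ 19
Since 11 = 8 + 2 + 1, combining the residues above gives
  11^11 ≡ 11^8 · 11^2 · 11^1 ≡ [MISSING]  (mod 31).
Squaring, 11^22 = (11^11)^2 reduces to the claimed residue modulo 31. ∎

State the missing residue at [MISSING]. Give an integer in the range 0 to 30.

Multiply the listed residues: 19 · 28 · 11 = 532 → 5852.
Reducing modulo 31: 5852 = 188·31 + 24, so 11^11 ≡ 24.

24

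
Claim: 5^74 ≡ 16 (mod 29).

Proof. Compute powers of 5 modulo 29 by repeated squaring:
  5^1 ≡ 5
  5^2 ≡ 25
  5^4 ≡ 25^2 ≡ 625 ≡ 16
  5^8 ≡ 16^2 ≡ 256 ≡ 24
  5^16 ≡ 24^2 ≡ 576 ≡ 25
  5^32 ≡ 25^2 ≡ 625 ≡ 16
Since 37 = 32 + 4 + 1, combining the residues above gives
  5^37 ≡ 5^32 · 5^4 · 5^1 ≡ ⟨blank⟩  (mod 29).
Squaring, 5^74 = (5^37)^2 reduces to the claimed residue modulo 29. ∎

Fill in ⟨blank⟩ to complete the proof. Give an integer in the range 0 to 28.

4

Multiply the listed residues: 16 · 16 · 5 = 256 → 1280.
Reducing modulo 29: 1280 = 44·29 + 4, so 5^37 ≡ 4.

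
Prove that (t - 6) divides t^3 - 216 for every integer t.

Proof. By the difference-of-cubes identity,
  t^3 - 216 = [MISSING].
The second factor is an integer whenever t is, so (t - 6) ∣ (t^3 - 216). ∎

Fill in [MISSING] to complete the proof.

Polynomial division of t^3 - 216 by t - 6 leaves remainder 0 and quotient t^2 + 6t + 36.
Hence t^3 - 216 = (t - 6)(t^2 + 6t + 36).

(t - 6)(t^2 + 6t + 36)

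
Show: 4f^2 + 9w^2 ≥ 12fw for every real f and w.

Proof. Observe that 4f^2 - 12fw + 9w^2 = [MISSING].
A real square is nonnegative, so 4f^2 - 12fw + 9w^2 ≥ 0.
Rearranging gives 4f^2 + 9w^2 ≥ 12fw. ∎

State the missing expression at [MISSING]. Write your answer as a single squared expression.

(2f - 3w)^2

The leading and trailing coefficients are 2^2 and 3^2, and 12 = 2·2·3, so the trinomial is (2f - 3w)^2.
Hence 4f^2 - 12fw + 9w^2 ≥ 0.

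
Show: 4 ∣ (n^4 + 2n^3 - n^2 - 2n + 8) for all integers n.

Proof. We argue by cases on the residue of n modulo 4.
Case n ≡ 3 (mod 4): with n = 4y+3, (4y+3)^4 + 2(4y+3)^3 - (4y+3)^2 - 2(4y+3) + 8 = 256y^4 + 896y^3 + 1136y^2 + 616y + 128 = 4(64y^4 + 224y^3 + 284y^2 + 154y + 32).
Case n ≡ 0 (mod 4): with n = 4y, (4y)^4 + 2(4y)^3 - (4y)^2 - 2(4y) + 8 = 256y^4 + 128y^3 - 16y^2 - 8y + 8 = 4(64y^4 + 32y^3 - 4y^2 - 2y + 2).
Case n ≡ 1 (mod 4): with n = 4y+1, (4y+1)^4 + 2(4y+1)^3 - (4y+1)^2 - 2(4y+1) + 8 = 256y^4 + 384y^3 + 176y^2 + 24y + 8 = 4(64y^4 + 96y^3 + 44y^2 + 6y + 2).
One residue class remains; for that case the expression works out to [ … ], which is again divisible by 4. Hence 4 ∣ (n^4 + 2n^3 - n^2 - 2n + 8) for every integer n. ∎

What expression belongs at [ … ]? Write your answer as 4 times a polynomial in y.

4(64y^4 + 160y^3 + 140y^2 + 50y + 8)

Only n ≡ 2 (mod 4) is unaccounted for. Put n = 4y+2:
(4y+2)^4 + 2(4y+2)^3 - (4y+2)^2 - 2(4y+2) + 8 expands to 256y^4 + 640y^3 + 560y^2 + 200y + 32,
and factoring out 4 leaves 4(64y^4 + 160y^3 + 140y^2 + 50y + 8).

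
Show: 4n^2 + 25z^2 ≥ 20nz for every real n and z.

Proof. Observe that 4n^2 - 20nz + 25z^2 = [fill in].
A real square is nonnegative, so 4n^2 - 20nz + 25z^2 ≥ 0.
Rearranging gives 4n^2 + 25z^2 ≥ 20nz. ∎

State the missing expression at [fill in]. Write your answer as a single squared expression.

(2n - 5z)^2

4n^2 - 20nz + 25z^2 is a perfect-square trinomial: the outer terms are (2n)^2 and (5z)^2, and the cross term is -2·2n·5z.
So 4n^2 - 20nz + 25z^2 = (2n - 5z)^2 ≥ 0.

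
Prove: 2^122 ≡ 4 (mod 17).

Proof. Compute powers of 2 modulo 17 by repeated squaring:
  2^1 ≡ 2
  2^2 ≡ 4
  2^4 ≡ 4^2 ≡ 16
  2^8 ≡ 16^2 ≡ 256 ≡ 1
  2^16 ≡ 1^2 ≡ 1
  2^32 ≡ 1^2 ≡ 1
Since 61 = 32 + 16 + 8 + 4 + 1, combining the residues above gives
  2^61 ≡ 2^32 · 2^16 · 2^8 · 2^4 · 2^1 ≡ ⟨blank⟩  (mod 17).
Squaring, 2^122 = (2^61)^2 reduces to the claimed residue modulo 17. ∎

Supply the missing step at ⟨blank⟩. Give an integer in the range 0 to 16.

15

Multiply the listed residues: 1 · 1 · 1 · 16 · 2 = 1 → 1 → 16 → 32.
Reducing modulo 17: 32 = 1·17 + 15, so 2^61 ≡ 15.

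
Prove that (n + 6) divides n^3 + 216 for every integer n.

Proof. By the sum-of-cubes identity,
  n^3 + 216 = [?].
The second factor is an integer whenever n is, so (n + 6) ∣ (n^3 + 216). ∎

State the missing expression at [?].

(n + 6)(n^2 - 6n + 36)

Polynomial division of n^3 + 216 by n + 6 leaves remainder 0 and quotient n^2 - 6n + 36.
Hence n^3 + 216 = (n + 6)(n^2 - 6n + 36).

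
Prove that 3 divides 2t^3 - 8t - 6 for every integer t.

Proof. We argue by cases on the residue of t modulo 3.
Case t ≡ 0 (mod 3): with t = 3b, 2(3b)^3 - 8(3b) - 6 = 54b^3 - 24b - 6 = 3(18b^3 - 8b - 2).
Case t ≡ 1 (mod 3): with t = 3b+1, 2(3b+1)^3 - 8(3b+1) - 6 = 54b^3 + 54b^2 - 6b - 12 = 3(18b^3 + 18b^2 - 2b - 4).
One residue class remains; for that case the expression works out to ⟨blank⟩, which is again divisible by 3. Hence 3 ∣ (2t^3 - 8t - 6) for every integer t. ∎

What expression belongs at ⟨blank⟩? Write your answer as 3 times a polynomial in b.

Only t ≡ 2 (mod 3) is unaccounted for. Put t = 3b+2:
2(3b+2)^3 - 8(3b+2) - 6 expands to 54b^3 + 108b^2 + 48b - 6,
and factoring out 3 leaves 3(18b^3 + 36b^2 + 16b - 2).

3(18b^3 + 36b^2 + 16b - 2)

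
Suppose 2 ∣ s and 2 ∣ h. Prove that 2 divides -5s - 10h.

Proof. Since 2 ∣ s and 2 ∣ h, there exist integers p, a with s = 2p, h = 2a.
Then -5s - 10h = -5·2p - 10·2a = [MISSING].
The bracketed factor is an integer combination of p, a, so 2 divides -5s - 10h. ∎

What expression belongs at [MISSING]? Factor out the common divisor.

2(-10a - 5p)

Each term has a factor of 2: -5·2p - 10·2a = 2·(-10a - 5p).
Since -10a - 5p is an integer, 2 ∣ (-5s - 10h).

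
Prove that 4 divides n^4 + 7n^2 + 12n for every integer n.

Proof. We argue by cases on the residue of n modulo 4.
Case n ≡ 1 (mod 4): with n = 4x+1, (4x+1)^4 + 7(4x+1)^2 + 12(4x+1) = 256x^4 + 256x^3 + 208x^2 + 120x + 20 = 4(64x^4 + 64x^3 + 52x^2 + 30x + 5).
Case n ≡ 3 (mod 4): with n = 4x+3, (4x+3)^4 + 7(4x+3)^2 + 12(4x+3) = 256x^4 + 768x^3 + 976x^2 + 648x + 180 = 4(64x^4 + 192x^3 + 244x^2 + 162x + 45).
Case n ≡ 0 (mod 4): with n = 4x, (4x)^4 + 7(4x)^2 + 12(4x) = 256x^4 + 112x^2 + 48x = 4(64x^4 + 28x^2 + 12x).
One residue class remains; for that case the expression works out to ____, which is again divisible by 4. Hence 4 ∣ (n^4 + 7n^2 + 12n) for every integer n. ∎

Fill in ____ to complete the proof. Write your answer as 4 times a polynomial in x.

Only n ≡ 2 (mod 4) is unaccounted for. Put n = 4x+2:
(4x+2)^4 + 7(4x+2)^2 + 12(4x+2) expands to 256x^4 + 512x^3 + 496x^2 + 288x + 68,
and factoring out 4 leaves 4(64x^4 + 128x^3 + 124x^2 + 72x + 17).

4(64x^4 + 128x^3 + 124x^2 + 72x + 17)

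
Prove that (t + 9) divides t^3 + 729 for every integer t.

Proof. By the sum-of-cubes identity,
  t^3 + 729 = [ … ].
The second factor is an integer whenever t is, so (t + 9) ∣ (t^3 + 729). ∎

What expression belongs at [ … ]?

(t + 9)(t^2 - 9t + 81)

a^3 + b^3 = (a + b)(a^2 - ab + b^2). With a = t, b = 9:
t^3 + 729 = (t + 9)(t^2 - 9t + 81).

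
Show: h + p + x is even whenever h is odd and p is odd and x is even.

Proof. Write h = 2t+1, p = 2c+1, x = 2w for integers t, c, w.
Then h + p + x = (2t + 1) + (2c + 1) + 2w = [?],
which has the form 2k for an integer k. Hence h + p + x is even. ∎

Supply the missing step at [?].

Expanding: (2t + 1) + (2c + 1) + 2w = 2c + 2t + 2w + 2.
Every term is even; pulling out the factor of 2 gives 2(c + t + w + 1).

2(c + t + w + 1)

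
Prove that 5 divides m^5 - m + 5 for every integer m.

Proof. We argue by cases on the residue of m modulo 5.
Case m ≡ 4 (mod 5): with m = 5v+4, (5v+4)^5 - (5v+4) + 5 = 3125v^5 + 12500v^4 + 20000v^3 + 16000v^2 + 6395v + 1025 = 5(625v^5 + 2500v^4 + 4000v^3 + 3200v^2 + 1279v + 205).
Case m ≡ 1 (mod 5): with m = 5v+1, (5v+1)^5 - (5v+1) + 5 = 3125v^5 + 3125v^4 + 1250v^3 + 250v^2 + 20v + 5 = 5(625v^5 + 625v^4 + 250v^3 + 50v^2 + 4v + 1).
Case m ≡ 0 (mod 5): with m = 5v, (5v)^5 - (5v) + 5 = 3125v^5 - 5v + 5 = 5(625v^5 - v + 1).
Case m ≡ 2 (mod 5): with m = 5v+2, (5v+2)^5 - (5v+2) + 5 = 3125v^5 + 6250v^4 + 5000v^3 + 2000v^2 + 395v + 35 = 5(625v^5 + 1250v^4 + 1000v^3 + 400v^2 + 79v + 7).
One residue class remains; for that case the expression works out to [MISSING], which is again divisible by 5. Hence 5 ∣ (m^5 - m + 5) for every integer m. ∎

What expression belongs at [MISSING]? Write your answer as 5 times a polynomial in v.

The residues treated are {4, 1, 0, 2}, so the missing case is m ≡ 3 (mod 5); write m = 5v+3.
Then (5v+3)^5 - (5v+3) + 5 = 3125v^5 + 9375v^4 + 11250v^3 + 6750v^2 + 2020v + 245 = 5(625v^5 + 1875v^4 + 2250v^3 + 1350v^2 + 404v + 49).

5(625v^5 + 1875v^4 + 2250v^3 + 1350v^2 + 404v + 49)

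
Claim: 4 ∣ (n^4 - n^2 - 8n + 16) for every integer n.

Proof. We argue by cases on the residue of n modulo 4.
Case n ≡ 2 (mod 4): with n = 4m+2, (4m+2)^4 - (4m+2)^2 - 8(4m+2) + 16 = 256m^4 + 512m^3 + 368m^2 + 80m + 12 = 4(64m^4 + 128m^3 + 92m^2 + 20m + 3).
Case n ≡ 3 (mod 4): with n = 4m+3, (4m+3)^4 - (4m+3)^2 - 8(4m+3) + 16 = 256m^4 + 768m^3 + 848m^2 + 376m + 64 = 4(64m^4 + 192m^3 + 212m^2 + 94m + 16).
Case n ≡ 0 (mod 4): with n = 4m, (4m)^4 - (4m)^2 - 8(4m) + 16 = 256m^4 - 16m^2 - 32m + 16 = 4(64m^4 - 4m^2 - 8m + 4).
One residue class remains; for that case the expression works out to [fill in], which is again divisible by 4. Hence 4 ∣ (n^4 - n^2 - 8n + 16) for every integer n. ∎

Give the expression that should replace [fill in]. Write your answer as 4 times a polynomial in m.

The residues treated are {2, 3, 0}, so the missing case is n ≡ 1 (mod 4); write n = 4m+1.
Then (4m+1)^4 - (4m+1)^2 - 8(4m+1) + 16 = 256m^4 + 256m^3 + 80m^2 - 24m + 8 = 4(64m^4 + 64m^3 + 20m^2 - 6m + 2).

4(64m^4 + 64m^3 + 20m^2 - 6m + 2)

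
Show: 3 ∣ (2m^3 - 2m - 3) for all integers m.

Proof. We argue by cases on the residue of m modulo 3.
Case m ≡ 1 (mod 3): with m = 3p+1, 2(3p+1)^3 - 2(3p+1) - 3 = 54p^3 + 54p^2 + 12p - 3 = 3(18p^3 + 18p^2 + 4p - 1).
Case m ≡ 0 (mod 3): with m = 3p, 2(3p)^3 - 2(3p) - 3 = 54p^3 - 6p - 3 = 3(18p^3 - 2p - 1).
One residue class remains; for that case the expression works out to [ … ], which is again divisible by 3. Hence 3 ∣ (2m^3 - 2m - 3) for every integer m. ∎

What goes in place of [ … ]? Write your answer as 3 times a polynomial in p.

Only m ≡ 2 (mod 3) is unaccounted for. Put m = 3p+2:
2(3p+2)^3 - 2(3p+2) - 3 expands to 54p^3 + 108p^2 + 66p + 9,
and factoring out 3 leaves 3(18p^3 + 36p^2 + 22p + 3).

3(18p^3 + 36p^2 + 22p + 3)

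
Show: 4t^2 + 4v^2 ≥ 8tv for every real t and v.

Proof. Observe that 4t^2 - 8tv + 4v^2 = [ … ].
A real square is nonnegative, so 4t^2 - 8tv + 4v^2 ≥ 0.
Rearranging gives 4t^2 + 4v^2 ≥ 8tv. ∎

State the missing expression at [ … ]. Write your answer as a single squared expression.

(2t - 2v)^2

4t^2 - 8tv + 4v^2 is a perfect-square trinomial: the outer terms are (2t)^2 and (2v)^2, and the cross term is -2·2t·2v.
So 4t^2 - 8tv + 4v^2 = (2t - 2v)^2 ≥ 0.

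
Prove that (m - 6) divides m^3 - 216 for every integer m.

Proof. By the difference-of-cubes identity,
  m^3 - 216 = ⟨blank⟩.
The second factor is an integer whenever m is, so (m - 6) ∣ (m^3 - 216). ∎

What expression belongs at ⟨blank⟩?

(m - 6)(m^2 + 6m + 36)

Polynomial division of m^3 - 216 by m - 6 leaves remainder 0 and quotient m^2 + 6m + 36.
Hence m^3 - 216 = (m - 6)(m^2 + 6m + 36).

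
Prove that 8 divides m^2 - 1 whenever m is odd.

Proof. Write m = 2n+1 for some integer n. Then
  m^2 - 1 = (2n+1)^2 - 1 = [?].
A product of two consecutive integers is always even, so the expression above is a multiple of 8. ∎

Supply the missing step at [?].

4n(n + 1)

(2n+1)^2 - 1 = 4n^2 + 4n + 1 - 1 = 4n^2 + 4n = 4n(n+1).
Since n and n+1 are consecutive, n(n+1) is even, and 4·(even) is a multiple of 8.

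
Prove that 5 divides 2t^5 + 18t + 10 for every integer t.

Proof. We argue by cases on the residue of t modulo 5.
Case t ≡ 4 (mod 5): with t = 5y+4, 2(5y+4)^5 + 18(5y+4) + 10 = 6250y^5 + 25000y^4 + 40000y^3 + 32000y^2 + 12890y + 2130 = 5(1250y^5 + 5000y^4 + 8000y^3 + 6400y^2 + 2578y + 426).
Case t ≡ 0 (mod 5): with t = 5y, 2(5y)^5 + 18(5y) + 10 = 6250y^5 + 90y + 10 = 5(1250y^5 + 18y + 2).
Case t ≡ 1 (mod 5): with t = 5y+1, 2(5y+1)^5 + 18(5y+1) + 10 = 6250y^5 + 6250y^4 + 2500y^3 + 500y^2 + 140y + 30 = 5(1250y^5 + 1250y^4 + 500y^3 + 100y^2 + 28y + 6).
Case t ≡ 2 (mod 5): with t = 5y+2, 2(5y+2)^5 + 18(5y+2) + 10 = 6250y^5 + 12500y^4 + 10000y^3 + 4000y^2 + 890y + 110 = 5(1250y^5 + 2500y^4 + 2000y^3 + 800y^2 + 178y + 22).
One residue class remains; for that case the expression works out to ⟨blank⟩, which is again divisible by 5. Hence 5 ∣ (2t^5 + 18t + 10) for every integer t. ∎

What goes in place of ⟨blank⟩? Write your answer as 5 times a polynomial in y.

5(1250y^5 + 3750y^4 + 4500y^3 + 2700y^2 + 828y + 110)

Only t ≡ 3 (mod 5) is unaccounted for. Put t = 5y+3:
2(5y+3)^5 + 18(5y+3) + 10 expands to 6250y^5 + 18750y^4 + 22500y^3 + 13500y^2 + 4140y + 550,
and factoring out 5 leaves 5(1250y^5 + 3750y^4 + 4500y^3 + 2700y^2 + 828y + 110).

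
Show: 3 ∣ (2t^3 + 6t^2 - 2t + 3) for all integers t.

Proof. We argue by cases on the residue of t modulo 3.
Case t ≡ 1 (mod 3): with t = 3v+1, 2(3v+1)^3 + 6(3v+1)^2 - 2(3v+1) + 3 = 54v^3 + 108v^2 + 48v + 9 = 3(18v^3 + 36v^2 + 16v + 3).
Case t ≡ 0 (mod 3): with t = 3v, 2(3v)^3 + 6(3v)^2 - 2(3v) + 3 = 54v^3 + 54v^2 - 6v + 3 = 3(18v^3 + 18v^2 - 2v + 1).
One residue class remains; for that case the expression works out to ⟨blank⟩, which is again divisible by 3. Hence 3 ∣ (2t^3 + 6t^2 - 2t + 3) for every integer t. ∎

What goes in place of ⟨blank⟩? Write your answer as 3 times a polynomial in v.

3(18v^3 + 54v^2 + 46v + 13)

Only t ≡ 2 (mod 3) is unaccounted for. Put t = 3v+2:
2(3v+2)^3 + 6(3v+2)^2 - 2(3v+2) + 3 expands to 54v^3 + 162v^2 + 138v + 39,
and factoring out 3 leaves 3(18v^3 + 54v^2 + 46v + 13).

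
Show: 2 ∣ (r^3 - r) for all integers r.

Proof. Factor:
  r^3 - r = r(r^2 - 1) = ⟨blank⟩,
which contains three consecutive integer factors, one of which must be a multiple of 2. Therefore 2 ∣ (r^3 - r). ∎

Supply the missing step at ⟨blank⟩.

r(r^2 - 1) = r(r - 1)(r + 1) = (r - 1)r(r + 1).
These three factors are consecutive integers, so their product is divisible by 2.

(r - 1)r(r + 1)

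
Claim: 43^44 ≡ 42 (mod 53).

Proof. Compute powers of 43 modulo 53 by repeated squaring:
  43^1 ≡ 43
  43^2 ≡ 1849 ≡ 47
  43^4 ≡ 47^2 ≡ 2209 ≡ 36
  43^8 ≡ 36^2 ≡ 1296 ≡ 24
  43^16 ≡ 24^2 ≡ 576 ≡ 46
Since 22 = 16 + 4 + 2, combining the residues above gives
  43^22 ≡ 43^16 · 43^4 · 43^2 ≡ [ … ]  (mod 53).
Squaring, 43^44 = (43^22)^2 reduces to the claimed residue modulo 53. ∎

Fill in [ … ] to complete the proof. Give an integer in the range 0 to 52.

43^16 · 43^4 · 43^2 ≡ 46 · 36 · 47 = 77832.
77832 mod 53 = 28, so 43^22 ≡ 28 (mod 53).

28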